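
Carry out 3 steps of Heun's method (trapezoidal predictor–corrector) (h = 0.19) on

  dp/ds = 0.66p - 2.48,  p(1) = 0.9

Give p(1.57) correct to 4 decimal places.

Heun: k1 = f(s_n, p_n); k2 = f(s_n + h, p_n + h·k1); p_{n+1} = p_n + (h/2)·(k1 + k2).
s=1.000000, p=0.900000:
  k1 = f(1.000000, 0.900000) = -1.886000
  k2 = f(1.190000, 0.541660) = -2.122504
  p ← 0.900000 + (0.19/2)·(-1.886000 + (-2.122504)) = 0.519192
s=1.190000, p=0.519192:
  k1 = f(1.190000, 0.519192) = -2.137333
  k2 = f(1.380000, 0.113099) = -2.405355
  p ← 0.519192 + (0.19/2)·(-2.137333 + (-2.405355)) = 0.087637
s=1.380000, p=0.087637:
  k1 = f(1.380000, 0.087637) = -2.422160
  k2 = f(1.570000, -0.372574) = -2.725899
  p ← 0.087637 + (0.19/2)·(-2.422160 + (-2.725899)) = -0.401429
p(1.57) ≈ -0.4014

-0.4014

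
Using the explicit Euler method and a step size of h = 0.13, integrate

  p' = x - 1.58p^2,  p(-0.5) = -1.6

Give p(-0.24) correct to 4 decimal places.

-3.2248

Euler: p_{n+1} = p_n + h·f(x_n, p_n).
x=-0.500000, p=-1.600000: f=-4.544800 → p ← -1.600000 + 0.13·(-4.544800) = -2.190824
x=-0.370000, p=-2.190824: f=-7.953541 → p ← -2.190824 + 0.13·(-7.953541) = -3.224784
p(-0.24) ≈ -3.2248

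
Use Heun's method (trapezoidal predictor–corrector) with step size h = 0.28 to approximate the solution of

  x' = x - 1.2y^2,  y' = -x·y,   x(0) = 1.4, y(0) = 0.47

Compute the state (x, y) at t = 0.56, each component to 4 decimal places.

Heun on (x,y): k1 = f(t_n, state_n); k2 = f(t_n + h, state_n + h·k1); state_{n+1} = state_n + (h/2)·(k1 + k2).
0.000000: (1.400000, 0.470000)
  k1 = (1.134920, -0.658000)
  predictor → (1.717778, 0.285760)
  k2 = (1.619787, -0.490872)
  → (1.785659, 0.309158)
0.280000: (1.785659, 0.309158)
  k1 = (1.670965, -0.552051)
  predictor → (2.253529, 0.154584)
  k2 = (2.224854, -0.348359)
  → (2.331074, 0.183101)
(x(0.56), y(0.56)) ≈ (2.3311, 0.1831)

2.3311, 0.1831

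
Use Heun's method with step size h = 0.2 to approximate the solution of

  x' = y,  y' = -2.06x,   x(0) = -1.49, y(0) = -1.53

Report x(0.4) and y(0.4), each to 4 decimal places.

Heun on (x,y): k1 = f(s_n, state_n); k2 = f(s_n + h, state_n + h·k1); state_{n+1} = state_n + (h/2)·(k1 + k2).
0.000000: (-1.490000, -1.530000)
  k1 = (-1.530000, 3.069400)
  predictor → (-1.796000, -0.916120)
  k2 = (-0.916120, 3.699760)
  → (-1.734612, -0.853084)
0.200000: (-1.734612, -0.853084)
  k1 = (-0.853084, 3.573301)
  predictor → (-1.905229, -0.138424)
  k2 = (-0.138424, 3.924771)
  → (-1.833763, -0.103277)
(x(0.4), y(0.4)) ≈ (-1.8338, -0.1033)

-1.8338, -0.1033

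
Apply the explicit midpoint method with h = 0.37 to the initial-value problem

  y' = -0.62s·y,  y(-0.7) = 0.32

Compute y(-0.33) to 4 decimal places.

Midpoint: k1 = f(s_n, y_n); k2 = f(s_n + h/2, y_n + (h/2)·k1); y_{n+1} = y_n + h·k2.
s=-0.700000, y=0.320000:
  k1 = f(-0.700000, 0.320000) = 0.138880
  k2 = f(-0.515000, 0.345693) = 0.110380
  y ← 0.320000 + 0.37·0.110380 = 0.360840
y(-0.33) ≈ 0.3608

0.3608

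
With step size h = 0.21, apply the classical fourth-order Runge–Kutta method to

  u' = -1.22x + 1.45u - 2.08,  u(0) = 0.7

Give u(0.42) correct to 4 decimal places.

-0.0491

RK4: k1 = f(x_n, u_n); k2 = f(x_n + h/2, u_n + (h/2)·k1); k3 = f(x_n + h/2, u_n + (h/2)·k2); k4 = f(x_n + h, u_n + h·k3); u_{n+1} = u_n + (h/6)·(k1 + 2k2 + 2k3 + k4).
x=0.000000, u=0.700000:
  k1 = f(0.000000, 0.700000) = -1.065000
  k2 = f(0.105000, 0.588175) = -1.355246
  k3 = f(0.105000, 0.557699) = -1.399436
  k4 = f(0.210000, 0.406118) = -1.747328
  u ← 0.700000 + (0.21/6)·(k1 + 2k2 + 2k3 + k4) = 0.408741
x=0.210000, u=0.408741:
  k1 = f(0.210000, 0.408741) = -1.743526
  k2 = f(0.315000, 0.225671) = -2.137078
  k3 = f(0.315000, 0.184348) = -2.196996
  k4 = f(0.420000, -0.052628) = -2.668711
  u ← 0.408741 + (0.21/6)·(k1 + 2k2 + 2k3 + k4) = -0.049073
u(0.42) ≈ -0.0491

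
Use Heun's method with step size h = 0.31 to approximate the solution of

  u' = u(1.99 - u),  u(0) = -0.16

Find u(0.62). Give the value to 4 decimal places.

Heun: k1 = f(x_n, u_n); k2 = f(x_n + h, u_n + h·k1); u_{n+1} = u_n + (h/2)·(k1 + k2).
x=0.000000, u=-0.160000:
  k1 = f(0.000000, -0.160000) = -0.344000
  k2 = f(0.310000, -0.266640) = -0.601710
  u ← -0.160000 + (0.31/2)·(-0.344000 + (-0.601710)) = -0.306585
x=0.310000, u=-0.306585:
  k1 = f(0.310000, -0.306585) = -0.704099
  k2 = f(0.620000, -0.524856) = -1.319937
  u ← -0.306585 + (0.31/2)·(-0.704099 + (-1.319937)) = -0.620311
u(0.62) ≈ -0.6203

-0.6203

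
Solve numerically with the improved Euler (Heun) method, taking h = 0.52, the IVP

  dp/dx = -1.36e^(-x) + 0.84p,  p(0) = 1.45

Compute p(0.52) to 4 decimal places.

1.5034

Heun: k1 = f(x_n, p_n); k2 = f(x_n + h, p_n + h·k1); p_{n+1} = p_n + (h/2)·(k1 + k2).
x=0.000000, p=1.450000:
  k1 = f(0.000000, 1.450000) = -0.142000
  k2 = f(0.520000, 1.376160) = 0.347426
  p ← 1.450000 + (0.52/2)·(-0.142000 + 0.347426) = 1.503411
p(0.52) ≈ 1.5034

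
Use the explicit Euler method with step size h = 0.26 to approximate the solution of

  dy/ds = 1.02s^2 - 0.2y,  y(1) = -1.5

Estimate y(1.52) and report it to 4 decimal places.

-0.6756

Euler: y_{n+1} = y_n + h·f(s_n, y_n).
s=1.000000, y=-1.500000: f=1.320000 → y ← -1.500000 + 0.26·1.320000 = -1.156800
s=1.260000, y=-1.156800: f=1.850712 → y ← -1.156800 + 0.26·1.850712 = -0.675615
y(1.52) ≈ -0.6756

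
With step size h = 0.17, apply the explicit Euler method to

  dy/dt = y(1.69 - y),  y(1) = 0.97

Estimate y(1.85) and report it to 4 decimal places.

1.4578

Euler: y_{n+1} = y_n + h·f(t_n, y_n).
t=1.000000, y=0.970000: f=0.698400 → y ← 0.970000 + 0.17·0.698400 = 1.088728
t=1.170000, y=1.088728: f=0.654622 → y ← 1.088728 + 0.17·0.654622 = 1.200014
t=1.340000, y=1.200014: f=0.587990 → y ← 1.200014 + 0.17·0.587990 = 1.299972
t=1.510000, y=1.299972: f=0.507025 → y ← 1.299972 + 0.17·0.507025 = 1.386166
t=1.680000, y=1.386166: f=0.421164 → y ← 1.386166 + 0.17·0.421164 = 1.457764
y(1.85) ≈ 1.4578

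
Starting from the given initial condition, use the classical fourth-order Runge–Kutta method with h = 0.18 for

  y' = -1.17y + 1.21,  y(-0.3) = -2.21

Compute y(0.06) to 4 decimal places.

-1.0949

RK4: k1 = f(x_n, y_n); k2 = f(x_n + h/2, y_n + (h/2)·k1); k3 = f(x_n + h/2, y_n + (h/2)·k2); k4 = f(x_n + h, y_n + h·k3); y_{n+1} = y_n + (h/6)·(k1 + 2k2 + 2k3 + k4).
x=-0.300000, y=-2.210000:
  k1 = f(-0.300000, -2.210000) = 3.795700
  k2 = f(-0.210000, -1.868387) = 3.396013
  k3 = f(-0.210000, -1.904359) = 3.438100
  k4 = f(-0.120000, -1.591142) = 3.071636
  y ← -2.210000 + (0.18/6)·(k1 + 2k2 + 2k3 + k4) = -1.593933
x=-0.120000, y=-1.593933:
  k1 = f(-0.120000, -1.593933) = 3.074902
  k2 = f(-0.030000, -1.317192) = 2.751115
  k3 = f(-0.030000, -1.346333) = 2.785209
  k4 = f(0.060000, -1.092595) = 2.488337
  y ← -1.593933 + (0.18/6)·(k1 + 2k2 + 2k3 + k4) = -1.094857
y(0.06) ≈ -1.0949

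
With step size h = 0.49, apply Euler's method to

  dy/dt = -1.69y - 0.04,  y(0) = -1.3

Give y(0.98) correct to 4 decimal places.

-0.0614

Euler: y_{n+1} = y_n + h·f(t_n, y_n).
t=0.000000, y=-1.300000: f=2.157000 → y ← -1.300000 + 0.49·2.157000 = -0.243070
t=0.490000, y=-0.243070: f=0.370788 → y ← -0.243070 + 0.49·0.370788 = -0.061384
y(0.98) ≈ -0.0614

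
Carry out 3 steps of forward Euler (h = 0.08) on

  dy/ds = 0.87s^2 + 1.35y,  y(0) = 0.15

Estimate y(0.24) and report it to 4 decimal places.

0.2063

Euler: y_{n+1} = y_n + h·f(s_n, y_n).
s=0.000000, y=0.150000: f=0.202500 → y ← 0.150000 + 0.08·0.202500 = 0.166200
s=0.080000, y=0.166200: f=0.229938 → y ← 0.166200 + 0.08·0.229938 = 0.184595
s=0.160000, y=0.184595: f=0.271475 → y ← 0.184595 + 0.08·0.271475 = 0.206313
y(0.24) ≈ 0.2063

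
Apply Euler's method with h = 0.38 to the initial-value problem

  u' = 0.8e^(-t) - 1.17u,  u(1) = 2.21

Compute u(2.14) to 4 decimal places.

Euler: u_{n+1} = u_n + h·f(t_n, u_n).
t=1.000000, u=2.210000: f=-2.291396 → u ← 2.210000 + 0.38·(-2.291396) = 1.339269
t=1.380000, u=1.339269: f=-1.365682 → u ← 1.339269 + 0.38·(-1.365682) = 0.820310
t=1.760000, u=0.820310: f=-0.822127 → u ← 0.820310 + 0.38·(-0.822127) = 0.507902
u(2.14) ≈ 0.5079

0.5079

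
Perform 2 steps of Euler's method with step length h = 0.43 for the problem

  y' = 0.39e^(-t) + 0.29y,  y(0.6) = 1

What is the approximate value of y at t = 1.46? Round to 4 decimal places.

Euler: y_{n+1} = y_n + h·f(t_n, y_n).
t=0.600000, y=1.000000: f=0.504037 → y ← 1.000000 + 0.43·0.504037 = 1.216736
t=1.030000, y=1.216736: f=0.492086 → y ← 1.216736 + 0.43·0.492086 = 1.428333
y(1.46) ≈ 1.4283

1.4283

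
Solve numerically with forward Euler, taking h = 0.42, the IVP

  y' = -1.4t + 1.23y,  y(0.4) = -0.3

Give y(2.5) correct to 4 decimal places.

Euler: y_{n+1} = y_n + h·f(t_n, y_n).
t=0.400000, y=-0.300000: f=-0.929000 → y ← -0.300000 + 0.42·(-0.929000) = -0.690180
t=0.820000, y=-0.690180: f=-1.996921 → y ← -0.690180 + 0.42·(-1.996921) = -1.528887
t=1.240000, y=-1.528887: f=-3.616531 → y ← -1.528887 + 0.42·(-3.616531) = -3.047830
t=1.660000, y=-3.047830: f=-6.072831 → y ← -3.047830 + 0.42·(-6.072831) = -5.598419
t=2.080000, y=-5.598419: f=-9.798055 → y ← -5.598419 + 0.42·(-9.798055) = -9.713602
y(2.5) ≈ -9.7136

-9.7136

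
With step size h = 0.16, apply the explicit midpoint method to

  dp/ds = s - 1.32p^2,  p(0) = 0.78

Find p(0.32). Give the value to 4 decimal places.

0.6343

Midpoint: k1 = f(s_n, p_n); k2 = f(s_n + h/2, p_n + (h/2)·k1); p_{n+1} = p_n + h·k2.
s=0.000000, p=0.780000:
  k1 = f(0.000000, 0.780000) = -0.803088
  k2 = f(0.080000, 0.715753) = -0.596239
  p ← 0.780000 + 0.16·(-0.596239) = 0.684602
s=0.160000, p=0.684602:
  k1 = f(0.160000, 0.684602) = -0.458657
  k2 = f(0.240000, 0.647909) = -0.314118
  p ← 0.684602 + 0.16·(-0.314118) = 0.634343
p(0.32) ≈ 0.6343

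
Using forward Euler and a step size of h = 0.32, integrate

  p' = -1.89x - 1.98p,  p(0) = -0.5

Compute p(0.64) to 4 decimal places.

-0.2607

Euler: p_{n+1} = p_n + h·f(x_n, p_n).
x=0.000000, p=-0.500000: f=0.990000 → p ← -0.500000 + 0.32·0.990000 = -0.183200
x=0.320000, p=-0.183200: f=-0.242064 → p ← -0.183200 + 0.32·(-0.242064) = -0.260660
p(0.64) ≈ -0.2607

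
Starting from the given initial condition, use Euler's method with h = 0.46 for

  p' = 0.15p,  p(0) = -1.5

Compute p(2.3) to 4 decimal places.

-2.0940

Euler: p_{n+1} = p_n + h·f(t_n, p_n).
t=0.000000, p=-1.500000: f=-0.225000 → p ← -1.500000 + 0.46·(-0.225000) = -1.603500
t=0.460000, p=-1.603500: f=-0.240525 → p ← -1.603500 + 0.46·(-0.240525) = -1.714141
t=0.920000, p=-1.714141: f=-0.257121 → p ← -1.714141 + 0.46·(-0.257121) = -1.832417
t=1.380000, p=-1.832417: f=-0.274863 → p ← -1.832417 + 0.46·(-0.274863) = -1.958854
t=1.840000, p=-1.958854: f=-0.293828 → p ← -1.958854 + 0.46·(-0.293828) = -2.094015
p(2.3) ≈ -2.0940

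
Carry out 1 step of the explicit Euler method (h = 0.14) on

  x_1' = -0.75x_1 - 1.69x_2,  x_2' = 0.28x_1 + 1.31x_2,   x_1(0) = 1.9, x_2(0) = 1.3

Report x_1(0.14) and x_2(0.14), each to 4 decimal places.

1.3929, 1.6129

Euler on (x_1,x_2): x_1_{n+1} = x_1_n + h·x_1', x_2_{n+1} = x_2_n + h·x_2'.
0.000000: (1.900000, 1.300000); f=(-3.622000, 2.235000) → (1.392920, 1.612900)
(x_1(0.14), x_2(0.14)) ≈ (1.3929, 1.6129)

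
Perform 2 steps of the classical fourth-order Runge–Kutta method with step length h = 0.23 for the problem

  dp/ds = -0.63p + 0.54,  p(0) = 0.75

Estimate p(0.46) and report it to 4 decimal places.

RK4: k1 = f(s_n, p_n); k2 = f(s_n + h/2, p_n + (h/2)·k1); k3 = f(s_n + h/2, p_n + (h/2)·k2); k4 = f(s_n + h, p_n + h·k3); p_{n+1} = p_n + (h/6)·(k1 + 2k2 + 2k3 + k4).
s=0.000000, p=0.750000:
  k1 = f(0.000000, 0.750000) = 0.067500
  k2 = f(0.115000, 0.757763) = 0.062610
  k3 = f(0.115000, 0.757200) = 0.062964
  k4 = f(0.230000, 0.764482) = 0.058377
  p ← 0.750000 + (0.23/6)·(k1 + 2k2 + 2k3 + k4) = 0.764453
s=0.230000, p=0.764453:
  k1 = f(0.230000, 0.764453) = 0.058395
  k2 = f(0.345000, 0.771168) = 0.054164
  k3 = f(0.345000, 0.770681) = 0.054471
  k4 = f(0.460000, 0.776981) = 0.050502
  p ← 0.764453 + (0.23/6)·(k1 + 2k2 + 2k3 + k4) = 0.776956
p(0.46) ≈ 0.7770

0.7770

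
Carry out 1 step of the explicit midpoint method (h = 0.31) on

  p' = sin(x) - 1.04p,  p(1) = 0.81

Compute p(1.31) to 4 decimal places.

Midpoint: k1 = f(x_n, p_n); k2 = f(x_n + h/2, p_n + (h/2)·k1); p_{n+1} = p_n + h·k2.
x=1.000000, p=0.810000:
  k1 = f(1.000000, 0.810000) = -0.000929
  k2 = f(1.155000, 0.809856) = 0.072545
  p ← 0.810000 + 0.31·0.072545 = 0.832489
p(1.31) ≈ 0.8325

0.8325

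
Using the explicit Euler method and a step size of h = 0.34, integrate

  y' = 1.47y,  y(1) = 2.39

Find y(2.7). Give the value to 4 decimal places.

18.1370

Euler: y_{n+1} = y_n + h·f(x_n, y_n).
x=1.000000, y=2.390000: f=3.513300 → y ← 2.390000 + 0.34·3.513300 = 3.584522
x=1.340000, y=3.584522: f=5.269247 → y ← 3.584522 + 0.34·5.269247 = 5.376066
x=1.680000, y=5.376066: f=7.902817 → y ← 5.376066 + 0.34·7.902817 = 8.063024
x=2.020000, y=8.063024: f=11.852645 → y ← 8.063024 + 0.34·11.852645 = 12.092923
x=2.360000, y=12.092923: f=17.776597 → y ← 12.092923 + 0.34·17.776597 = 18.136966
y(2.7) ≈ 18.1370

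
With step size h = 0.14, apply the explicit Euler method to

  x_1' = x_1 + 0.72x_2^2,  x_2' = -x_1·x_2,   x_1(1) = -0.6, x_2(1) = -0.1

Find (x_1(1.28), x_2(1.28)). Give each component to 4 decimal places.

-0.7774, -0.1188

Euler on (x_1,x_2): x_1_{n+1} = x_1_n + h·x_1', x_2_{n+1} = x_2_n + h·x_2'.
1.000000: (-0.600000, -0.100000); f=(-0.592800, -0.060000) → (-0.682992, -0.108400)
1.140000: (-0.682992, -0.108400); f=(-0.674532, -0.074036) → (-0.777426, -0.118765)
(x_1(1.28), x_2(1.28)) ≈ (-0.7774, -0.1188)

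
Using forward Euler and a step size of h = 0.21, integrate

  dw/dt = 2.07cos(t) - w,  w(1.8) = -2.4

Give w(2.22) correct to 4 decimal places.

-1.7607

Euler: w_{n+1} = w_n + h·f(t_n, w_n).
t=1.800000, w=-2.400000: f=1.929692 → w ← -2.400000 + 0.21·1.929692 = -1.994765
t=2.010000, w=-1.994765: f=1.114562 → w ← -1.994765 + 0.21·1.114562 = -1.760707
w(2.22) ≈ -1.7607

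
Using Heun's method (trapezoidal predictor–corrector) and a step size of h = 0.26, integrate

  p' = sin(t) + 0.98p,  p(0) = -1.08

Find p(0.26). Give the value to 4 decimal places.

Heun: k1 = f(t_n, p_n); k2 = f(t_n + h, p_n + h·k1); p_{n+1} = p_n + (h/2)·(k1 + k2).
t=0.000000, p=-1.080000:
  k1 = f(0.000000, -1.080000) = -1.058400
  k2 = f(0.260000, -1.355184) = -1.071000
  p ← -1.080000 + (0.26/2)·(-1.058400 + (-1.071000)) = -1.356822
p(0.26) ≈ -1.3568

-1.3568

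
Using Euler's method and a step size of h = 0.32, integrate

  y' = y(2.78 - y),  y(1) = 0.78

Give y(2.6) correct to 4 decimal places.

2.7695

Euler: y_{n+1} = y_n + h·f(s_n, y_n).
s=1.000000, y=0.780000: f=1.560000 → y ← 0.780000 + 0.32·1.560000 = 1.279200
s=1.320000, y=1.279200: f=1.919823 → y ← 1.279200 + 0.32·1.919823 = 1.893543
s=1.640000, y=1.893543: f=1.678544 → y ← 1.893543 + 0.32·1.678544 = 2.430678
s=1.960000, y=2.430678: f=0.849090 → y ← 2.430678 + 0.32·0.849090 = 2.702386
s=2.280000, y=2.702386: f=0.209742 → y ← 2.702386 + 0.32·0.209742 = 2.769504
y(2.6) ≈ 2.7695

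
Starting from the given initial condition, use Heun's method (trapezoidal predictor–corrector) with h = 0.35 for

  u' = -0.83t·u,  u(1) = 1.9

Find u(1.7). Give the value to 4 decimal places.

Heun: k1 = f(t_n, u_n); k2 = f(t_n + h, u_n + h·k1); u_{n+1} = u_n + (h/2)·(k1 + k2).
t=1.000000, u=1.900000:
  k1 = f(1.000000, 1.900000) = -1.577000
  k2 = f(1.350000, 1.348050) = -1.510490
  u ← 1.900000 + (0.35/2)·(-1.577000 + (-1.510490)) = 1.359689
t=1.350000, u=1.359689:
  k1 = f(1.350000, 1.359689) = -1.523532
  k2 = f(1.700000, 0.826453) = -1.166125
  u ← 1.359689 + (0.35/2)·(-1.523532 + (-1.166125)) = 0.888999
u(1.7) ≈ 0.8890

0.8890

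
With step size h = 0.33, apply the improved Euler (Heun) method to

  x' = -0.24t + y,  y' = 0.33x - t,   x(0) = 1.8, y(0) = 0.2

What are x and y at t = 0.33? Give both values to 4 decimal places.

1.8853, 0.3452

Heun on (x,y): k1 = f(t_n, state_n); k2 = f(t_n + h, state_n + h·k1); state_{n+1} = state_n + (h/2)·(k1 + k2).
0.000000: (1.800000, 0.200000)
  k1 = (0.200000, 0.594000)
  predictor → (1.866000, 0.396020)
  k2 = (0.316820, 0.285780)
  → (1.885275, 0.345164)
(x(0.33), y(0.33)) ≈ (1.8853, 0.3452)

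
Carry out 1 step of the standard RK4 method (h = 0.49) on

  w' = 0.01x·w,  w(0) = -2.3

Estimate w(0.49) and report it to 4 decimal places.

RK4: k1 = f(x_n, w_n); k2 = f(x_n + h/2, w_n + (h/2)·k1); k3 = f(x_n + h/2, w_n + (h/2)·k2); k4 = f(x_n + h, w_n + h·k3); w_{n+1} = w_n + (h/6)·(k1 + 2k2 + 2k3 + k4).
x=0.000000, w=-2.300000:
  k1 = f(0.000000, -2.300000) = 0.000000
  k2 = f(0.245000, -2.300000) = -0.005635
  k3 = f(0.245000, -2.301381) = -0.005638
  k4 = f(0.490000, -2.302763) = -0.011284
  w ← -2.300000 + (0.49/6)·(k1 + 2k2 + 2k3 + k4) = -2.302763
w(0.49) ≈ -2.3028

-2.3028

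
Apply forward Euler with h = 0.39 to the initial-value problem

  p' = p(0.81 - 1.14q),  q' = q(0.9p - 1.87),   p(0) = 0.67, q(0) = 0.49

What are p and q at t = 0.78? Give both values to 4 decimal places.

0.8870, 0.1311

Euler on (p,q): p_{n+1} = p_n + h·p', q_{n+1} = q_n + h·q'.
0.000000: (0.670000, 0.490000); f=(0.168438, -0.620830) → (0.735691, 0.247876)
0.390000: (0.735691, 0.247876); f=(0.388019, -0.299404) → (0.887018, 0.131109)
(p(0.78), q(0.78)) ≈ (0.8870, 0.1311)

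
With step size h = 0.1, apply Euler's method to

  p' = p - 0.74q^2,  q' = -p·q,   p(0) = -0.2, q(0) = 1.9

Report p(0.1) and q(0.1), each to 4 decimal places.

Euler on (p,q): p_{n+1} = p_n + h·p', q_{n+1} = q_n + h·q'.
0.000000: (-0.200000, 1.900000); f=(-2.871400, 0.380000) → (-0.487140, 1.938000)
(p(0.1), q(0.1)) ≈ (-0.4871, 1.9380)

-0.4871, 1.9380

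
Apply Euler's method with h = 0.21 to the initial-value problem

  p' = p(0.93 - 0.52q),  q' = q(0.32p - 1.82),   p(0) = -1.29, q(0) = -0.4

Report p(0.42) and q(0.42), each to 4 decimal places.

Euler on (p,q): p_{n+1} = p_n + h·p', q_{n+1} = q_n + h·q'.
0.000000: (-1.290000, -0.400000); f=(-1.468020, 0.893120) → (-1.598284, -0.212445)
0.210000: (-1.598284, -0.212445); f=(-1.662969, 0.495305) → (-1.947508, -0.108431)
(p(0.42), q(0.42)) ≈ (-1.9475, -0.1084)

-1.9475, -0.1084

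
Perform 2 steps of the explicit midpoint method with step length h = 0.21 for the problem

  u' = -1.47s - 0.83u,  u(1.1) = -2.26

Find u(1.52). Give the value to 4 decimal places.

Midpoint: k1 = f(s_n, u_n); k2 = f(s_n + h/2, u_n + (h/2)·k1); u_{n+1} = u_n + h·k2.
s=1.100000, u=-2.260000:
  k1 = f(1.100000, -2.260000) = 0.258800
  k2 = f(1.205000, -2.232826) = 0.081896
  u ← -2.260000 + 0.21·0.081896 = -2.242802
s=1.310000, u=-2.242802:
  k1 = f(1.310000, -2.242802) = -0.064174
  k2 = f(1.415000, -2.249540) = -0.212932
  u ← -2.242802 + 0.21·(-0.212932) = -2.287518
u(1.52) ≈ -2.2875

-2.2875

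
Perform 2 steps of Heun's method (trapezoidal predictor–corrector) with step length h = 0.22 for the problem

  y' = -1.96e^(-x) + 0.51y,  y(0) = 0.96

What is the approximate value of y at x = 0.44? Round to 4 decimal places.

0.4080

Heun: k1 = f(x_n, y_n); k2 = f(x_n + h, y_n + h·k1); y_{n+1} = y_n + (h/2)·(k1 + k2).
x=0.000000, y=0.960000:
  k1 = f(0.000000, 0.960000) = -1.470400
  k2 = f(0.220000, 0.636512) = -1.248316
  y ← 0.960000 + (0.22/2)·(-1.470400 + (-1.248316)) = 0.660941
x=0.220000, y=0.660941:
  k1 = f(0.220000, 0.660941) = -1.235857
  k2 = f(0.440000, 0.389053) = -1.063894
  y ← 0.660941 + (0.22/2)·(-1.235857 + (-1.063894)) = 0.407969
y(0.44) ≈ 0.4080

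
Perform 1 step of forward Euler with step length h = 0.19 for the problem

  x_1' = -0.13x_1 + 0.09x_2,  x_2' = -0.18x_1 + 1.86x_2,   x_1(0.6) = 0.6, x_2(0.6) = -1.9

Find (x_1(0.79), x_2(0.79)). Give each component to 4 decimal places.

Euler on (x_1,x_2): x_1_{n+1} = x_1_n + h·x_1', x_2_{n+1} = x_2_n + h·x_2'.
0.600000: (0.600000, -1.900000); f=(-0.249000, -3.642000) → (0.552690, -2.591980)
(x_1(0.79), x_2(0.79)) ≈ (0.5527, -2.5920)

0.5527, -2.5920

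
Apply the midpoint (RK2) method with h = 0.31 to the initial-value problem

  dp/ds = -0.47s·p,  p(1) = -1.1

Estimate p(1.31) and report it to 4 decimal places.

Midpoint: k1 = f(s_n, p_n); k2 = f(s_n + h/2, p_n + (h/2)·k1); p_{n+1} = p_n + h·k2.
s=1.000000, p=-1.100000:
  k1 = f(1.000000, -1.100000) = 0.517000
  k2 = f(1.155000, -1.019865) = 0.553634
  p ← -1.100000 + 0.31·0.553634 = -0.928374
p(1.31) ≈ -0.9284

-0.9284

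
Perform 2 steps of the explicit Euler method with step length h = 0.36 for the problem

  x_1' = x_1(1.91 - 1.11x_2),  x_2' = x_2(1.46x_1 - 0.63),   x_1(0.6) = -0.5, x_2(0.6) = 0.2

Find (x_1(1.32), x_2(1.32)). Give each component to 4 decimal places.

-1.3238, 0.0358

Euler on (x_1,x_2): x_1_{n+1} = x_1_n + h·x_1', x_2_{n+1} = x_2_n + h·x_2'.
0.600000: (-0.500000, 0.200000); f=(-0.844000, -0.272000) → (-0.803840, 0.102080)
0.960000: (-0.803840, 0.102080); f=(-1.444252, -0.184112) → (-1.323771, 0.035800)
(x_1(1.32), x_2(1.32)) ≈ (-1.3238, 0.0358)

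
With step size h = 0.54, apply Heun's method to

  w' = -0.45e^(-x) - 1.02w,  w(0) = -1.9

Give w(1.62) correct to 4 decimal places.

Heun: k1 = f(x_n, w_n); k2 = f(x_n + h, w_n + h·k1); w_{n+1} = w_n + (h/2)·(k1 + k2).
x=0.000000, w=-1.900000:
  k1 = f(0.000000, -1.900000) = 1.488000
  k2 = f(0.540000, -1.096480) = 0.856173
  w ← -1.900000 + (0.54/2)·(1.488000 + 0.856173) = -1.267073
x=0.540000, w=-1.267073:
  k1 = f(0.540000, -1.267073) = 1.030178
  k2 = f(1.080000, -0.710777) = 0.572175
  w ← -1.267073 + (0.54/2)·(1.030178 + 0.572175) = -0.834438
x=1.080000, w=-0.834438:
  k1 = f(1.080000, -0.834438) = 0.698309
  k2 = f(1.620000, -0.457351) = 0.377444
  w ← -0.834438 + (0.54/2)·(0.698309 + 0.377444) = -0.543985
w(1.62) ≈ -0.5440

-0.5440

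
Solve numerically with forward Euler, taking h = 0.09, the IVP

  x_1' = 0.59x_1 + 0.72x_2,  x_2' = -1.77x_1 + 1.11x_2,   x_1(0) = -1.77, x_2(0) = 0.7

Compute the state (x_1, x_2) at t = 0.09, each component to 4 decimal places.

Euler on (x_1,x_2): x_1_{n+1} = x_1_n + h·x_1', x_2_{n+1} = x_2_n + h·x_2'.
0.000000: (-1.770000, 0.700000); f=(-0.540300, 3.909900) → (-1.818627, 1.051891)
(x_1(0.09), x_2(0.09)) ≈ (-1.8186, 1.0519)

-1.8186, 1.0519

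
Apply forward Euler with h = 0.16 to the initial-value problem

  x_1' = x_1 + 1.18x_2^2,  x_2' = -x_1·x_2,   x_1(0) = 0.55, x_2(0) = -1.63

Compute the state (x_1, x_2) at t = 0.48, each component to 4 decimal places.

2.2964, -0.8773

Euler on (x_1,x_2): x_1_{n+1} = x_1_n + h·x_1', x_2_{n+1} = x_2_n + h·x_2'.
0.000000: (0.550000, -1.630000); f=(3.685142, 0.896500) → (1.139623, -1.486560)
0.160000: (1.139623, -1.486560); f=(3.747258, 1.694118) → (1.739184, -1.215501)
0.320000: (1.739184, -1.215501); f=(3.482567, 2.113980) → (2.296395, -0.877264)
(x_1(0.48), x_2(0.48)) ≈ (2.2964, -0.8773)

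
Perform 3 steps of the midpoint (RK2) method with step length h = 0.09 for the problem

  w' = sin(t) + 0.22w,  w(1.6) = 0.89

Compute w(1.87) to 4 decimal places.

1.2182

Midpoint: k1 = f(t_n, w_n); k2 = f(t_n + h/2, w_n + (h/2)·k1); w_{n+1} = w_n + h·k2.
t=1.600000, w=0.890000:
  k1 = f(1.600000, 0.890000) = 1.195374
  k2 = f(1.645000, 0.943792) = 1.204882
  w ← 0.890000 + 0.09·1.204882 = 0.998439
t=1.690000, w=0.998439:
  k1 = f(1.690000, 0.998439) = 1.212560
  k2 = f(1.735000, 1.053005) = 1.218210
  w ← 0.998439 + 0.09·1.218210 = 1.108078
t=1.780000, w=1.108078:
  k1 = f(1.780000, 1.108078) = 1.221974
  k2 = f(1.825000, 1.163067) = 1.223739
  w ← 1.108078 + 0.09·1.223739 = 1.218215
w(1.87) ≈ 1.2182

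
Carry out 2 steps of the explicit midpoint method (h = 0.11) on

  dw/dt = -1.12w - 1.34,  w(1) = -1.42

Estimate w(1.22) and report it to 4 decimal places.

-1.3713

Midpoint: k1 = f(t_n, w_n); k2 = f(t_n + h/2, w_n + (h/2)·k1); w_{n+1} = w_n + h·k2.
t=1.000000, w=-1.420000:
  k1 = f(1.000000, -1.420000) = 0.250400
  k2 = f(1.055000, -1.406228) = 0.234975
  w ← -1.420000 + 0.11·0.234975 = -1.394153
t=1.110000, w=-1.394153:
  k1 = f(1.110000, -1.394153) = 0.221451
  k2 = f(1.165000, -1.381973) = 0.207810
  w ← -1.394153 + 0.11·0.207810 = -1.371294
w(1.22) ≈ -1.3713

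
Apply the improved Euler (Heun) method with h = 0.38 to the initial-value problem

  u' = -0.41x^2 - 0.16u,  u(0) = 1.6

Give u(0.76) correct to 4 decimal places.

1.3508

Heun: k1 = f(x_n, u_n); k2 = f(x_n + h, u_n + h·k1); u_{n+1} = u_n + (h/2)·(k1 + k2).
x=0.000000, u=1.600000:
  k1 = f(0.000000, 1.600000) = -0.256000
  k2 = f(0.380000, 1.502720) = -0.299639
  u ← 1.600000 + (0.38/2)·(-0.256000 + (-0.299639)) = 1.494429
x=0.380000, u=1.494429:
  k1 = f(0.380000, 1.494429) = -0.298313
  k2 = f(0.760000, 1.381070) = -0.457787
  u ← 1.494429 + (0.38/2)·(-0.298313 + (-0.457787)) = 1.350770
u(0.76) ≈ 1.3508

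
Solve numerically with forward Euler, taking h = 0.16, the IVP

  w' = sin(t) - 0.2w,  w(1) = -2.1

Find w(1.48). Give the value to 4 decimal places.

Euler: w_{n+1} = w_n + h·f(t_n, w_n).
t=1.000000, w=-2.100000: f=1.261471 → w ← -2.100000 + 0.16·1.261471 = -1.898165
t=1.160000, w=-1.898165: f=1.296436 → w ← -1.898165 + 0.16·1.296436 = -1.690735
t=1.320000, w=-1.690735: f=1.306862 → w ← -1.690735 + 0.16·1.306862 = -1.481637
w(1.48) ≈ -1.4816

-1.4816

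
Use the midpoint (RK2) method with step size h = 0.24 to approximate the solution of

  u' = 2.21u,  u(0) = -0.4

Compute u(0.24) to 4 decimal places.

Midpoint: k1 = f(t_n, u_n); k2 = f(t_n + h/2, u_n + (h/2)·k1); u_{n+1} = u_n + h·k2.
t=0.000000, u=-0.400000:
  k1 = f(0.000000, -0.400000) = -0.884000
  k2 = f(0.120000, -0.506080) = -1.118437
  u ← -0.400000 + 0.24·(-1.118437) = -0.668425
u(0.24) ≈ -0.6684

-0.6684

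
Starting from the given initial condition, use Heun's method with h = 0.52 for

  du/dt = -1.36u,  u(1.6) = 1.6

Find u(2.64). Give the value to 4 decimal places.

Heun: k1 = f(t_n, u_n); k2 = f(t_n + h, u_n + h·k1); u_{n+1} = u_n + (h/2)·(k1 + k2).
t=1.600000, u=1.600000:
  k1 = f(1.600000, 1.600000) = -2.176000
  k2 = f(2.120000, 0.468480) = -0.637133
  u ← 1.600000 + (0.52/2)·(-2.176000 + (-0.637133)) = 0.868585
t=2.120000, u=0.868585:
  k1 = f(2.120000, 0.868585) = -1.181276
  k2 = f(2.640000, 0.254322) = -0.345878
  u ← 0.868585 + (0.52/2)·(-1.181276 + (-0.345878)) = 0.471525
u(2.64) ≈ 0.4715

0.4715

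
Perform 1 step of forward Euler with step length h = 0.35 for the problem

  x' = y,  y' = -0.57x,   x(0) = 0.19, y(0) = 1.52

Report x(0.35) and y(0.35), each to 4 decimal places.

0.7220, 1.4821

Euler on (x,y): x_{n+1} = x_n + h·x', y_{n+1} = y_n + h·y'.
0.000000: (0.190000, 1.520000); f=(1.520000, -0.108300) → (0.722000, 1.482095)
(x(0.35), y(0.35)) ≈ (0.7220, 1.4821)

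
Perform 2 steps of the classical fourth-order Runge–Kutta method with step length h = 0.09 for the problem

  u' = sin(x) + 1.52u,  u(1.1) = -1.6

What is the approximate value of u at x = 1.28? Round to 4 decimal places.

RK4: k1 = f(x_n, u_n); k2 = f(x_n + h/2, u_n + (h/2)·k1); k3 = f(x_n + h/2, u_n + (h/2)·k2); k4 = f(x_n + h, u_n + h·k3); u_{n+1} = u_n + (h/6)·(k1 + 2k2 + 2k3 + k4).
x=1.100000, u=-1.600000:
  k1 = f(1.100000, -1.600000) = -1.540793
  k2 = f(1.145000, -1.669336) = -1.626680
  k3 = f(1.145000, -1.673201) = -1.632555
  k4 = f(1.190000, -1.746930) = -1.726965
  u ← -1.600000 + (0.09/6)·(k1 + 2k2 + 2k3 + k4) = -1.746793
x=1.190000, u=-1.746793:
  k1 = f(1.190000, -1.746793) = -1.726757
  k2 = f(1.235000, -1.824497) = -1.829088
  k3 = f(1.235000, -1.829102) = -1.836087
  k4 = f(1.280000, -1.912041) = -1.948287
  u ← -1.746793 + (0.09/6)·(k1 + 2k2 + 2k3 + k4) = -1.911874
u(1.28) ≈ -1.9119

-1.9119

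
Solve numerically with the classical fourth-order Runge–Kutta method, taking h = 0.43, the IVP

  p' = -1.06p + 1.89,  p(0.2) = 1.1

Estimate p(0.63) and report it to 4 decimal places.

RK4: k1 = f(s_n, p_n); k2 = f(s_n + h/2, p_n + (h/2)·k1); k3 = f(s_n + h/2, p_n + (h/2)·k2); k4 = f(s_n + h, p_n + h·k3); p_{n+1} = p_n + (h/6)·(k1 + 2k2 + 2k3 + k4).
s=0.200000, p=1.100000:
  k1 = f(0.200000, 1.100000) = 0.724000
  k2 = f(0.415000, 1.255660) = 0.559000
  k3 = f(0.415000, 1.220185) = 0.596604
  k4 = f(0.630000, 1.356540) = 0.452068
  p ← 1.100000 + (0.43/6)·(k1 + 2k2 + 2k3 + k4) = 1.349921
p(0.63) ≈ 1.3499

1.3499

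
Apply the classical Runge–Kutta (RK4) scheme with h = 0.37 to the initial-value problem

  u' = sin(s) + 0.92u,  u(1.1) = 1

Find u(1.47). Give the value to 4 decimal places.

1.8246

RK4: k1 = f(s_n, u_n); k2 = f(s_n + h/2, u_n + (h/2)·k1); k3 = f(s_n + h/2, u_n + (h/2)·k2); k4 = f(s_n + h, u_n + h·k3); u_{n+1} = u_n + (h/6)·(k1 + 2k2 + 2k3 + k4).
s=1.100000, u=1.000000:
  k1 = f(1.100000, 1.000000) = 1.811207
  k2 = f(1.285000, 1.335073) = 2.187705
  k3 = f(1.285000, 1.404725) = 2.251785
  k4 = f(1.470000, 1.833160) = 2.681432
  u ← 1.000000 + (0.37/6)·(k1 + 2k2 + 2k3 + k4) = 1.824583
u(1.47) ≈ 1.8246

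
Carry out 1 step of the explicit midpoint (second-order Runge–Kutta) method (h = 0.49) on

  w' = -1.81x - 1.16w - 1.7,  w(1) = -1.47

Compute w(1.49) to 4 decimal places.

Midpoint: k1 = f(x_n, w_n); k2 = f(x_n + h/2, w_n + (h/2)·k1); w_{n+1} = w_n + h·k2.
x=1.000000, w=-1.470000:
  k1 = f(1.000000, -1.470000) = -1.804800
  k2 = f(1.245000, -1.912176) = -1.735326
  w ← -1.470000 + 0.49·(-1.735326) = -2.320310
w(1.49) ≈ -2.3203

-2.3203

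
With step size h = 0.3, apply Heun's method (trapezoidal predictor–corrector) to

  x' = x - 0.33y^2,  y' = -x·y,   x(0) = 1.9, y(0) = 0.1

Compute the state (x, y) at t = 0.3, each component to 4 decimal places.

Heun on (x,y): k1 = f(t_n, state_n); k2 = f(t_n + h, state_n + h·k1); state_{n+1} = state_n + (h/2)·(k1 + k2).
0.000000: (1.900000, 0.100000)
  k1 = (1.896700, -0.190000)
  predictor → (2.469010, 0.043000)
  k2 = (2.468400, -0.106167)
  → (2.554765, 0.055575)
(x(0.3), y(0.3)) ≈ (2.5548, 0.0556)

2.5548, 0.0556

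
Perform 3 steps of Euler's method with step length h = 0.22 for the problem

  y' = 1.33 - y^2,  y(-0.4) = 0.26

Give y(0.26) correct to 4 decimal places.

0.9300

Euler: y_{n+1} = y_n + h·f(s_n, y_n).
s=-0.400000, y=0.260000: f=1.262400 → y ← 0.260000 + 0.22·1.262400 = 0.537728
s=-0.180000, y=0.537728: f=1.040849 → y ← 0.537728 + 0.22·1.040849 = 0.766715
s=0.040000, y=0.766715: f=0.742149 → y ← 0.766715 + 0.22·0.742149 = 0.929987
y(0.26) ≈ 0.9300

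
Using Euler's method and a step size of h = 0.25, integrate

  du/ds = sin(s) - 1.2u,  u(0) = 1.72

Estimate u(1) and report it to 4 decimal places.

Euler: u_{n+1} = u_n + h·f(s_n, u_n).
s=0.000000, u=1.720000: f=-2.064000 → u ← 1.720000 + 0.25·(-2.064000) = 1.204000
s=0.250000, u=1.204000: f=-1.197396 → u ← 1.204000 + 0.25·(-1.197396) = 0.904651
s=0.500000, u=0.904651: f=-0.606156 → u ← 0.904651 + 0.25·(-0.606156) = 0.753112
s=0.750000, u=0.753112: f=-0.222096 → u ← 0.753112 + 0.25·(-0.222096) = 0.697588
u(1) ≈ 0.6976

0.6976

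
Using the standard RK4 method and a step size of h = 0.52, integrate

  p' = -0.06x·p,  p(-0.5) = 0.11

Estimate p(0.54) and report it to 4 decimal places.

0.1099

RK4: k1 = f(x_n, p_n); k2 = f(x_n + h/2, p_n + (h/2)·k1); k3 = f(x_n + h/2, p_n + (h/2)·k2); k4 = f(x_n + h, p_n + h·k3); p_{n+1} = p_n + (h/6)·(k1 + 2k2 + 2k3 + k4).
x=-0.500000, p=0.110000:
  k1 = f(-0.500000, 0.110000) = 0.003300
  k2 = f(-0.240000, 0.110858) = 0.001596
  k3 = f(-0.240000, 0.110415) = 0.001590
  k4 = f(0.020000, 0.110827) = -0.000133
  p ← 0.110000 + (0.52/6)·(k1 + 2k2 + 2k3 + k4) = 0.110827
x=0.020000, p=0.110827:
  k1 = f(0.020000, 0.110827) = -0.000133
  k2 = f(0.280000, 0.110792) = -0.001861
  k3 = f(0.280000, 0.110343) = -0.001854
  k4 = f(0.540000, 0.109863) = -0.003560
  p ← 0.110827 + (0.52/6)·(k1 + 2k2 + 2k3 + k4) = 0.109863
p(0.54) ≈ 0.1099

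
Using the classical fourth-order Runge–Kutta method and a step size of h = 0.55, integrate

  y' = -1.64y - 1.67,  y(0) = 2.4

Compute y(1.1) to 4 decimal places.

RK4: k1 = f(s_n, y_n); k2 = f(s_n + h/2, y_n + (h/2)·k1); k3 = f(s_n + h/2, y_n + (h/2)·k2); k4 = f(s_n + h, y_n + h·k3); y_{n+1} = y_n + (h/6)·(k1 + 2k2 + 2k3 + k4).
s=0.000000, y=2.400000:
  k1 = f(0.000000, 2.400000) = -5.606000
  k2 = f(0.275000, 0.858350) = -3.077694
  k3 = f(0.275000, 1.553634) = -4.217960
  k4 = f(0.550000, 0.080122) = -1.801400
  y ← 2.400000 + (0.55/6)·(k1 + 2k2 + 2k3 + k4) = 0.383452
s=0.550000, y=0.383452:
  k1 = f(0.550000, 0.383452) = -2.298861
  k2 = f(0.825000, -0.248735) = -1.262075
  k3 = f(0.825000, 0.036381) = -1.729665
  k4 = f(1.100000, -0.567864) = -0.738703
  y ← 0.383452 + (0.55/6)·(k1 + 2k2 + 2k3 + k4) = -0.443477
y(1.1) ≈ -0.4435

-0.4435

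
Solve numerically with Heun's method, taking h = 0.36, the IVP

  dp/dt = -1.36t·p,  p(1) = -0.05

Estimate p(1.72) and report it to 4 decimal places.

-0.0154

Heun: k1 = f(t_n, p_n); k2 = f(t_n + h, p_n + h·k1); p_{n+1} = p_n + (h/2)·(k1 + k2).
t=1.000000, p=-0.050000:
  k1 = f(1.000000, -0.050000) = 0.068000
  k2 = f(1.360000, -0.025520) = 0.047202
  p ← -0.050000 + (0.36/2)·(0.068000 + 0.047202) = -0.029264
t=1.360000, p=-0.029264:
  k1 = f(1.360000, -0.029264) = 0.054126
  k2 = f(1.720000, -0.009778) = 0.022873
  p ← -0.029264 + (0.36/2)·(0.054126 + 0.022873) = -0.015404
p(1.72) ≈ -0.0154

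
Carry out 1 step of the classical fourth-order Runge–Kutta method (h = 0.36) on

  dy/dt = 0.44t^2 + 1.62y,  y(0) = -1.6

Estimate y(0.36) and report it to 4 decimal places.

RK4: k1 = f(t_n, y_n); k2 = f(t_n + h/2, y_n + (h/2)·k1); k3 = f(t_n + h/2, y_n + (h/2)·k2); k4 = f(t_n + h, y_n + h·k3); y_{n+1} = y_n + (h/6)·(k1 + 2k2 + 2k3 + k4).
t=0.000000, y=-1.600000:
  k1 = f(0.000000, -1.600000) = -2.592000
  k2 = f(0.180000, -2.066560) = -3.333571
  k3 = f(0.180000, -2.200043) = -3.549813
  k4 = f(0.360000, -2.877933) = -4.605227
  y ← -1.600000 + (0.36/6)·(k1 + 2k2 + 2k3 + k4) = -2.857840
y(0.36) ≈ -2.8578

-2.8578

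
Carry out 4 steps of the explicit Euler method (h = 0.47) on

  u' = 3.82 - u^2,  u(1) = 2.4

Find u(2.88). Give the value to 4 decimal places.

2.1522

Euler: u_{n+1} = u_n + h·f(s_n, u_n).
s=1.000000, u=2.400000: f=-1.940000 → u ← 2.400000 + 0.47·(-1.940000) = 1.488200
s=1.470000, u=1.488200: f=1.605261 → u ← 1.488200 + 0.47·1.605261 = 2.242673
s=1.940000, u=2.242673: f=-1.209580 → u ← 2.242673 + 0.47·(-1.209580) = 1.674170
s=2.410000, u=1.674170: f=1.017155 → u ← 1.674170 + 0.47·1.017155 = 2.152233
u(2.88) ≈ 2.1522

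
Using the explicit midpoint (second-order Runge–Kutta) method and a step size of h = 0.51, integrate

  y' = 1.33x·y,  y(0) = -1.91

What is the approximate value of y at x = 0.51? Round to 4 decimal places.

-2.2404

Midpoint: k1 = f(x_n, y_n); k2 = f(x_n + h/2, y_n + (h/2)·k1); y_{n+1} = y_n + h·k2.
x=0.000000, y=-1.910000:
  k1 = f(0.000000, -1.910000) = 0.000000
  k2 = f(0.255000, -1.910000) = -0.647776
  y ← -1.910000 + 0.51·(-0.647776) = -2.240366
y(0.51) ≈ -2.2404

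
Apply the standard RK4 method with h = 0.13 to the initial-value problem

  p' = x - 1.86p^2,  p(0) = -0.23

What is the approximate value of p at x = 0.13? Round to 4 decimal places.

-0.2348

RK4: k1 = f(x_n, p_n); k2 = f(x_n + h/2, p_n + (h/2)·k1); k3 = f(x_n + h/2, p_n + (h/2)·k2); k4 = f(x_n + h, p_n + h·k3); p_{n+1} = p_n + (h/6)·(k1 + 2k2 + 2k3 + k4).
x=0.000000, p=-0.230000:
  k1 = f(0.000000, -0.230000) = -0.098394
  k2 = f(0.065000, -0.236396) = -0.038942
  k3 = f(0.065000, -0.232531) = -0.035572
  k4 = f(0.130000, -0.234624) = 0.027610
  p ← -0.230000 + (0.13/6)·(k1 + 2k2 + 2k3 + k4) = -0.234763
p(0.13) ≈ -0.2348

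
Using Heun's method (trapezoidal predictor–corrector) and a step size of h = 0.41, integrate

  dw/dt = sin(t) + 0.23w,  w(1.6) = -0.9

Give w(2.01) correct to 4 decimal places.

Heun: k1 = f(t_n, w_n); k2 = f(t_n + h, w_n + h·k1); w_{n+1} = w_n + (h/2)·(k1 + k2).
t=1.600000, w=-0.900000:
  k1 = f(1.600000, -0.900000) = 0.792574
  k2 = f(2.010000, -0.575045) = 0.772830
  w ← -0.900000 + (0.41/2)·(0.792574 + 0.772830) = -0.579092
w(2.01) ≈ -0.5791

-0.5791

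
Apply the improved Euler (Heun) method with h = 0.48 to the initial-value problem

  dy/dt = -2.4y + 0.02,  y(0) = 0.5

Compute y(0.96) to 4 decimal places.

0.1370

Heun: k1 = f(t_n, y_n); k2 = f(t_n + h, y_n + h·k1); y_{n+1} = y_n + (h/2)·(k1 + k2).
t=0.000000, y=0.500000:
  k1 = f(0.000000, 0.500000) = -1.180000
  k2 = f(0.480000, -0.066400) = 0.179360
  y ← 0.500000 + (0.48/2)·(-1.180000 + 0.179360) = 0.259846
t=0.480000, y=0.259846:
  k1 = f(0.480000, 0.259846) = -0.603631
  k2 = f(0.960000, -0.029897) = 0.091752
  y ← 0.259846 + (0.48/2)·(-0.603631 + 0.091752) = 0.136995
y(0.96) ≈ 0.1370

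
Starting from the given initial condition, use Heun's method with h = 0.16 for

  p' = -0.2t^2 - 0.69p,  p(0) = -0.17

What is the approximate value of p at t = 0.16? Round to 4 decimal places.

-0.1527

Heun: k1 = f(t_n, p_n); k2 = f(t_n + h, p_n + h·k1); p_{n+1} = p_n + (h/2)·(k1 + k2).
t=0.000000, p=-0.170000:
  k1 = f(0.000000, -0.170000) = 0.117300
  k2 = f(0.160000, -0.151232) = 0.099230
  p ← -0.170000 + (0.16/2)·(0.117300 + 0.099230) = -0.152678
p(0.16) ≈ -0.1527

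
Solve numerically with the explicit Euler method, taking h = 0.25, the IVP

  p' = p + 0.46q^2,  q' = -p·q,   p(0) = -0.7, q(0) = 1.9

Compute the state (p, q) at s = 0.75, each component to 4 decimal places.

Euler on (p,q): p_{n+1} = p_n + h·p', q_{n+1} = q_n + h·q'.
0.000000: (-0.700000, 1.900000); f=(0.960600, 1.330000) → (-0.459850, 2.232500)
0.250000: (-0.459850, 2.232500); f=(1.832816, 1.026615) → (-0.001646, 2.489154)
0.500000: (-0.001646, 2.489154); f=(2.848462, 0.004097) → (0.710469, 2.490178)
(p(0.75), q(0.75)) ≈ (0.7105, 2.4902)

0.7105, 2.4902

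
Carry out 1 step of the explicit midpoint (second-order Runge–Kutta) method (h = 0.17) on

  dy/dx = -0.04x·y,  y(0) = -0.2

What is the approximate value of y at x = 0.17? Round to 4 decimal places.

-0.1999

Midpoint: k1 = f(x_n, y_n); k2 = f(x_n + h/2, y_n + (h/2)·k1); y_{n+1} = y_n + h·k2.
x=0.000000, y=-0.200000:
  k1 = f(0.000000, -0.200000) = 0.000000
  k2 = f(0.085000, -0.200000) = 0.000680
  y ← -0.200000 + 0.17·0.000680 = -0.199884
y(0.17) ≈ -0.1999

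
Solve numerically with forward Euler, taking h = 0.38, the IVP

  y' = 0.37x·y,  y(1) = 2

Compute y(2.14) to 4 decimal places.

3.3978

Euler: y_{n+1} = y_n + h·f(x_n, y_n).
x=1.000000, y=2.000000: f=0.740000 → y ← 2.000000 + 0.38·0.740000 = 2.281200
x=1.380000, y=2.281200: f=1.164781 → y ← 2.281200 + 0.38·1.164781 = 2.723817
x=1.760000, y=2.723817: f=1.773749 → y ← 2.723817 + 0.38·1.773749 = 3.397841
y(2.14) ≈ 3.3978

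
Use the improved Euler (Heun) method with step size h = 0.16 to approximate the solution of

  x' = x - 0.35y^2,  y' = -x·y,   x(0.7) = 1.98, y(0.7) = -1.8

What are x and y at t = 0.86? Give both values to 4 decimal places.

2.1746, -1.3068

Heun on (x,y): k1 = f(t_n, state_n); k2 = f(t_n + h, state_n + h·k1); state_{n+1} = state_n + (h/2)·(k1 + k2).
0.700000: (1.980000, -1.800000)
  k1 = (0.846000, 3.564000)
  predictor → (2.115360, -1.229760)
  k2 = (1.586052, 2.601385)
  → (2.174564, -1.306769)
(x(0.86), y(0.86)) ≈ (2.1746, -1.3068)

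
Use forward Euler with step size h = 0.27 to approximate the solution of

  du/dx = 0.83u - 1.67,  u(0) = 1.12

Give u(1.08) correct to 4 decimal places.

0.0092

Euler: u_{n+1} = u_n + h·f(x_n, u_n).
x=0.000000, u=1.120000: f=-0.740400 → u ← 1.120000 + 0.27·(-0.740400) = 0.920092
x=0.270000, u=0.920092: f=-0.906324 → u ← 0.920092 + 0.27·(-0.906324) = 0.675385
x=0.540000, u=0.675385: f=-1.109431 → u ← 0.675385 + 0.27·(-1.109431) = 0.375838
x=0.810000, u=0.375838: f=-1.358054 → u ← 0.375838 + 0.27·(-1.358054) = 0.009164
u(1.08) ≈ 0.0092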